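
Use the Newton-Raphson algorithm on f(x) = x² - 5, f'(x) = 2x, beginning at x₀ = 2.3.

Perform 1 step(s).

f(x) = x² - 5
f'(x) = 2x
x₀ = 2.3

Newton-Raphson formula: x_{n+1} = x_n - f(x_n)/f'(x_n)

Iteration 1:
  f(2.300000) = 0.290000
  f'(2.300000) = 4.600000
  x_1 = 2.300000 - 0.290000/4.600000 = 2.236957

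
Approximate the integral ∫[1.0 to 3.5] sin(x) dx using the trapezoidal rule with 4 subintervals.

f(x) = sin(x)
a = 1.0, b = 3.5, n = 4
h = (b - a)/n = 0.625000

Trapezoidal rule: (h/2)[f(x₀) + 2f(x₁) + 2f(x₂) + ... + f(xₙ)]

x_0 = 1.0000, f(x_0) = 0.841471, coefficient = 1
x_1 = 1.6250, f(x_1) = 0.998531, coefficient = 2
x_2 = 2.2500, f(x_2) = 0.778073, coefficient = 2
x_3 = 2.8750, f(x_3) = 0.263446, coefficient = 2
x_4 = 3.5000, f(x_4) = -0.350783, coefficient = 1

I ≈ (0.625000/2) × 4.570789 = 1.428372
Exact value: 1.476759
Error: 0.048387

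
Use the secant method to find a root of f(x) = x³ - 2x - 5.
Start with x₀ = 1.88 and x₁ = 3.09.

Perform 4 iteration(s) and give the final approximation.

f(x) = x³ - 2x - 5
x₀ = 1.88, x₁ = 3.09

Secant formula: x_{n+1} = x_n - f(x_n)(x_n - x_{n-1})/(f(x_n) - f(x_{n-1}))

Iteration 1:
  f(1.880000) = -2.115328
  f(3.090000) = 18.323629
  x_2 = 3.090000 - 18.323629×(3.090000 - 1.880000)/(18.323629 - (-2.115328))
       = 2.005229
Iteration 2:
  f(3.090000) = 18.323629
  f(2.005229) = -0.947547
  x_3 = 2.005229 - (-0.947547)×(2.005229 - 3.090000)/(-0.947547 - 18.323629)
       = 2.058566
Iteration 3:
  f(2.005229) = -0.947547
  f(2.058566) = -0.393558
  x_4 = 2.058566 - (-0.393558)×(2.058566 - 2.005229)/(-0.393558 - (-0.947547))
       = 2.096457
Iteration 4:
  f(2.058566) = -0.393558
  f(2.096457) = 0.021294
  x_5 = 2.096457 - 0.021294×(2.096457 - 2.058566)/(0.021294 - (-0.393558))
       = 2.094512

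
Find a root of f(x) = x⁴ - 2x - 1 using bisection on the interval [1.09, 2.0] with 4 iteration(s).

f(x) = x⁴ - 2x - 1
Initial interval: [1.09, 2.0]

Iteration 1:
  c_1 = (1.090000 + 2.000000)/2 = 1.545000
  f(c_1) = f(1.545000) = 1.607888
  f(a) × f(c) < 0, new interval: [1.090000, 1.545000]
Iteration 2:
  c_2 = (1.090000 + 1.545000)/2 = 1.317500
  f(c_2) = f(1.317500) = -0.621977
  f(a) × f(c) ≥ 0, new interval: [1.317500, 1.545000]
Iteration 3:
  c_3 = (1.317500 + 1.545000)/2 = 1.431250
  f(c_3) = f(1.431250) = 0.333756
  f(a) × f(c) < 0, new interval: [1.317500, 1.431250]
Iteration 4:
  c_4 = (1.317500 + 1.431250)/2 = 1.374375
  f(c_4) = f(1.374375) = -0.180782
  f(a) × f(c) ≥ 0, new interval: [1.374375, 1.431250]

After 4 iteration(s), the approximation is c_4 = 1.374375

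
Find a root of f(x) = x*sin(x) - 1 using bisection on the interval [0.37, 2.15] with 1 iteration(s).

f(x) = x*sin(x) - 1
Initial interval: [0.37, 2.15]

Iteration 1:
  c_1 = (0.370000 + 2.150000)/2 = 1.260000
  f(c_1) = f(1.260000) = 0.199634
  f(a) × f(c) < 0, new interval: [0.370000, 1.260000]

After 1 iteration(s), the approximation is c_1 = 1.260000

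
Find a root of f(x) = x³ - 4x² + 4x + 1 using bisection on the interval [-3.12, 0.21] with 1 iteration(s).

f(x) = x³ - 4x² + 4x + 1
Initial interval: [-3.12, 0.21]

Iteration 1:
  c_1 = (-3.120000 + 0.210000)/2 = -1.455000
  f(c_1) = f(-1.455000) = -16.368371
  f(a) × f(c) ≥ 0, new interval: [-1.455000, 0.210000]

After 1 iteration(s), the approximation is c_1 = -1.455000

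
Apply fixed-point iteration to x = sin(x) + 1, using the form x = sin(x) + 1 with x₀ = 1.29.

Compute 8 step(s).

Equation: x = sin(x) + 1
Fixed-point form: x = sin(x) + 1
x₀ = 1.29

x_1 = g(1.290000) = 1.960835
x_2 = g(1.960835) = 1.924894
x_3 = g(1.924894) = 1.937960
x_4 = g(1.937960) = 1.933349
x_5 = g(1.933349) = 1.934994
x_6 = g(1.934994) = 1.934410
x_7 = g(1.934410) = 1.934618
x_8 = g(1.934618) = 1.934544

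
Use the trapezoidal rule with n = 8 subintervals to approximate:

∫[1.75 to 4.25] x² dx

f(x) = x²
a = 1.75, b = 4.25, n = 8
h = (b - a)/n = 0.312500

Trapezoidal rule: (h/2)[f(x₀) + 2f(x₁) + 2f(x₂) + ... + f(xₙ)]

x_0 = 1.7500, f(x_0) = 3.062500, coefficient = 1
x_1 = 2.0625, f(x_1) = 4.253906, coefficient = 2
x_2 = 2.3750, f(x_2) = 5.640625, coefficient = 2
x_3 = 2.6875, f(x_3) = 7.222656, coefficient = 2
x_4 = 3.0000, f(x_4) = 9.000000, coefficient = 2
x_5 = 3.3125, f(x_5) = 10.972656, coefficient = 2
x_6 = 3.6250, f(x_6) = 13.140625, coefficient = 2
x_7 = 3.9375, f(x_7) = 15.503906, coefficient = 2
x_8 = 4.2500, f(x_8) = 18.062500, coefficient = 1

I ≈ (0.312500/2) × 152.593750 = 23.842773
Exact value: 23.802083
Error: 0.040690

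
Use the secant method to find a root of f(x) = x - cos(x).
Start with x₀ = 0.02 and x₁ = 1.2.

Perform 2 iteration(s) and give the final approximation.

f(x) = x - cos(x)
x₀ = 0.02, x₁ = 1.2

Secant formula: x_{n+1} = x_n - f(x_n)(x_n - x_{n-1})/(f(x_n) - f(x_{n-1}))

Iteration 1:
  f(0.020000) = -0.979800
  f(1.200000) = 0.837642
  x_2 = 1.200000 - 0.837642×(1.200000 - 0.020000)/(0.837642 - (-0.979800))
       = 0.656149
Iteration 2:
  f(1.200000) = 0.837642
  f(0.656149) = -0.136199
  x_3 = 0.656149 - (-0.136199)×(0.656149 - 1.200000)/(-0.136199 - 0.837642)
       = 0.732210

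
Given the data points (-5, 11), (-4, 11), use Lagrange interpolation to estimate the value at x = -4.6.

Lagrange interpolation formula:
P(x) = Σ yᵢ × Lᵢ(x)
where Lᵢ(x) = Π_{j≠i} (x - xⱼ)/(xᵢ - xⱼ)

L_0(-4.6) = (-4.6 - (-4))/(-5 - (-4)) = 0.600000
L_1(-4.6) = (-4.6 - (-5))/(-4 - (-5)) = 0.400000

P(-4.6) = 11×L_0(-4.6) + 11×L_1(-4.6)
P(-4.6) = 11.000000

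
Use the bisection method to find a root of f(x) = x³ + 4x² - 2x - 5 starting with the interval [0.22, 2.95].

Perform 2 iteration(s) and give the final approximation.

f(x) = x³ + 4x² - 2x - 5
Initial interval: [0.22, 2.95]

Iteration 1:
  c_1 = (0.220000 + 2.950000)/2 = 1.585000
  f(c_1) = f(1.585000) = 5.860777
  f(a) × f(c) < 0, new interval: [0.220000, 1.585000]
Iteration 2:
  c_2 = (0.220000 + 1.585000)/2 = 0.902500
  f(c_2) = f(0.902500) = -2.811883
  f(a) × f(c) ≥ 0, new interval: [0.902500, 1.585000]

After 2 iteration(s), the approximation is c_2 = 0.902500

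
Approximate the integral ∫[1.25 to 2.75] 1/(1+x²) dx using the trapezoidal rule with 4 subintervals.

f(x) = 1/(1+x²)
a = 1.25, b = 2.75, n = 4
h = (b - a)/n = 0.375000

Trapezoidal rule: (h/2)[f(x₀) + 2f(x₁) + 2f(x₂) + ... + f(xₙ)]

x_0 = 1.2500, f(x_0) = 0.390244, coefficient = 1
x_1 = 1.6250, f(x_1) = 0.274678, coefficient = 2
x_2 = 2.0000, f(x_2) = 0.200000, coefficient = 2
x_3 = 2.3750, f(x_3) = 0.150588, coefficient = 2
x_4 = 2.7500, f(x_4) = 0.116788, coefficient = 1

I ≈ (0.375000/2) × 1.757565 = 0.329543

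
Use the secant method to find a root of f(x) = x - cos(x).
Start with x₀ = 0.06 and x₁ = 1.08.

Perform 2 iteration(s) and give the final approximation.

f(x) = x - cos(x)
x₀ = 0.06, x₁ = 1.08

Secant formula: x_{n+1} = x_n - f(x_n)(x_n - x_{n-1})/(f(x_n) - f(x_{n-1}))

Iteration 1:
  f(0.060000) = -0.938201
  f(1.080000) = 0.608672
  x_2 = 1.080000 - 0.608672×(1.080000 - 0.060000)/(0.608672 - (-0.938201))
       = 0.678645
Iteration 2:
  f(1.080000) = 0.608672
  f(0.678645) = -0.099779
  x_3 = 0.678645 - (-0.099779)×(0.678645 - 1.080000)/(-0.099779 - 0.608672)
       = 0.735172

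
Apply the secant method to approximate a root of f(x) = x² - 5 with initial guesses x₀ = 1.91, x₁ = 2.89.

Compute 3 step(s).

f(x) = x² - 5
x₀ = 1.91, x₁ = 2.89

Secant formula: x_{n+1} = x_n - f(x_n)(x_n - x_{n-1})/(f(x_n) - f(x_{n-1}))

Iteration 1:
  f(1.910000) = -1.351900
  f(2.890000) = 3.352100
  x_2 = 2.890000 - 3.352100×(2.890000 - 1.910000)/(3.352100 - (-1.351900))
       = 2.191646
Iteration 2:
  f(2.890000) = 3.352100
  f(2.191646) = -0.196689
  x_3 = 2.191646 - (-0.196689)×(2.191646 - 2.890000)/(-0.196689 - 3.352100)
       = 2.230352
Iteration 3:
  f(2.191646) = -0.196689
  f(2.230352) = -0.025532
  x_4 = 2.230352 - (-0.025532)×(2.230352 - 2.191646)/(-0.025532 - (-0.196689))
       = 2.236125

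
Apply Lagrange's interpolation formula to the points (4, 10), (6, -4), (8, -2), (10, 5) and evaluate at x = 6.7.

Lagrange interpolation formula:
P(x) = Σ yᵢ × Lᵢ(x)
where Lᵢ(x) = Π_{j≠i} (x - xⱼ)/(xᵢ - xⱼ)

L_0(6.7) = (6.7 - 6)/(4 - 6) × (6.7 - 8)/(4 - 8) × (6.7 - 10)/(4 - 10) = -0.062563
L_1(6.7) = (6.7 - 4)/(6 - 4) × (6.7 - 8)/(6 - 8) × (6.7 - 10)/(6 - 10) = 0.723937
L_2(6.7) = (6.7 - 4)/(8 - 4) × (6.7 - 6)/(8 - 6) × (6.7 - 10)/(8 - 10) = 0.389813
L_3(6.7) = (6.7 - 4)/(10 - 4) × (6.7 - 6)/(10 - 6) × (6.7 - 8)/(10 - 8) = -0.051188

P(6.7) = 10×L_0(6.7) + (-4)×L_1(6.7) + (-2)×L_2(6.7) + 5×L_3(6.7)
P(6.7) = -4.556938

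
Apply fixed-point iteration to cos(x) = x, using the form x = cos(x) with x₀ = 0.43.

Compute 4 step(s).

Equation: cos(x) = x
Fixed-point form: x = cos(x)
x₀ = 0.43

x_1 = g(0.430000) = 0.908966
x_2 = g(0.908966) = 0.614562
x_3 = g(0.614562) = 0.817026
x_4 = g(0.817026) = 0.684393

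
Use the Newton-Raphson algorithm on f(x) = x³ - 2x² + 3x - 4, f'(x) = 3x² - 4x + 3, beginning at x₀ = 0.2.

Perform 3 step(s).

f(x) = x³ - 2x² + 3x - 4
f'(x) = 3x² - 4x + 3
x₀ = 0.2

Newton-Raphson formula: x_{n+1} = x_n - f(x_n)/f'(x_n)

Iteration 1:
  f(0.200000) = -3.472000
  f'(0.200000) = 2.320000
  x_1 = 0.200000 - (-3.472000)/2.320000 = 1.696552
Iteration 2:
  f(1.696552) = 0.216244
  f'(1.696552) = 4.848656
  x_2 = 1.696552 - 0.216244/4.848656 = 1.651953
Iteration 3:
  f(1.651953) = 0.006057
  f'(1.651953) = 4.579034
  x_3 = 1.651953 - 0.006057/4.579034 = 1.650630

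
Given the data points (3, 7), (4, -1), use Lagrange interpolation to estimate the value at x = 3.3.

Lagrange interpolation formula:
P(x) = Σ yᵢ × Lᵢ(x)
where Lᵢ(x) = Π_{j≠i} (x - xⱼ)/(xᵢ - xⱼ)

L_0(3.3) = (3.3 - 4)/(3 - 4) = 0.700000
L_1(3.3) = (3.3 - 3)/(4 - 3) = 0.300000

P(3.3) = 7×L_0(3.3) + (-1)×L_1(3.3)
P(3.3) = 4.600000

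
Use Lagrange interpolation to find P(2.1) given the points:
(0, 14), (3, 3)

Lagrange interpolation formula:
P(x) = Σ yᵢ × Lᵢ(x)
where Lᵢ(x) = Π_{j≠i} (x - xⱼ)/(xᵢ - xⱼ)

L_0(2.1) = (2.1 - 3)/(0 - 3) = 0.300000
L_1(2.1) = (2.1 - 0)/(3 - 0) = 0.700000

P(2.1) = 14×L_0(2.1) + 3×L_1(2.1)
P(2.1) = 6.300000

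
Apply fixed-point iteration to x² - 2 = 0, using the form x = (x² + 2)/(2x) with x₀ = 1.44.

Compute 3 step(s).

Equation: x² - 2 = 0
Fixed-point form: x = (x² + 2)/(2x)
x₀ = 1.44

x_1 = g(1.440000) = 1.414444
x_2 = g(1.414444) = 1.414214
x_3 = g(1.414214) = 1.414214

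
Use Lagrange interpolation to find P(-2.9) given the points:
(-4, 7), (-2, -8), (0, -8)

Lagrange interpolation formula:
P(x) = Σ yᵢ × Lᵢ(x)
where Lᵢ(x) = Π_{j≠i} (x - xⱼ)/(xᵢ - xⱼ)

L_0(-2.9) = (-2.9 - (-2))/(-4 - (-2)) × (-2.9 - 0)/(-4 - 0) = 0.326250
L_1(-2.9) = (-2.9 - (-4))/(-2 - (-4)) × (-2.9 - 0)/(-2 - 0) = 0.797500
L_2(-2.9) = (-2.9 - (-4))/(0 - (-4)) × (-2.9 - (-2))/(0 - (-2)) = -0.123750

P(-2.9) = 7×L_0(-2.9) + (-8)×L_1(-2.9) + (-8)×L_2(-2.9)
P(-2.9) = -3.106250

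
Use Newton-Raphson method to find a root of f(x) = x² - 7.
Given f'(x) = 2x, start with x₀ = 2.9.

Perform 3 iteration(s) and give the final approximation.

f(x) = x² - 7
f'(x) = 2x
x₀ = 2.9

Newton-Raphson formula: x_{n+1} = x_n - f(x_n)/f'(x_n)

Iteration 1:
  f(2.900000) = 1.410000
  f'(2.900000) = 5.800000
  x_1 = 2.900000 - 1.410000/5.800000 = 2.656897
Iteration 2:
  f(2.656897) = 0.059099
  f'(2.656897) = 5.313793
  x_2 = 2.656897 - 0.059099/5.313793 = 2.645775
Iteration 3:
  f(2.645775) = 0.000124
  f'(2.645775) = 5.291549
  x_3 = 2.645775 - 0.000124/5.291549 = 2.645751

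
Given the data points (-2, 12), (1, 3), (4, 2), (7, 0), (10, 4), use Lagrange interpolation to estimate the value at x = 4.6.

Lagrange interpolation formula:
P(x) = Σ yᵢ × Lᵢ(x)
where Lᵢ(x) = Π_{j≠i} (x - xⱼ)/(xᵢ - xⱼ)

L_0(4.6) = (4.6 - 1)/(-2 - 1) × (4.6 - 4)/(-2 - 4) × (4.6 - 7)/(-2 - 7) × (4.6 - 10)/(-2 - 10) = 0.014400
L_1(4.6) = (4.6 - (-2))/(1 - (-2)) × (4.6 - 4)/(1 - 4) × (4.6 - 7)/(1 - 7) × (4.6 - 10)/(1 - 10) = -0.105600
L_2(4.6) = (4.6 - (-2))/(4 - (-2)) × (4.6 - 1)/(4 - 1) × (4.6 - 7)/(4 - 7) × (4.6 - 10)/(4 - 10) = 0.950400
L_3(4.6) = (4.6 - (-2))/(7 - (-2)) × (4.6 - 1)/(7 - 1) × (4.6 - 4)/(7 - 4) × (4.6 - 10)/(7 - 10) = 0.158400
L_4(4.6) = (4.6 - (-2))/(10 - (-2)) × (4.6 - 1)/(10 - 1) × (4.6 - 4)/(10 - 4) × (4.6 - 7)/(10 - 7) = -0.017600

P(4.6) = 12×L_0(4.6) + 3×L_1(4.6) + 2×L_2(4.6) + 0×L_3(4.6) + 4×L_4(4.6)
P(4.6) = 1.686400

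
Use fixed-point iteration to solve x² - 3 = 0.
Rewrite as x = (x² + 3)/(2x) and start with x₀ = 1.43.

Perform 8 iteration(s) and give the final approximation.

Equation: x² - 3 = 0
Fixed-point form: x = (x² + 3)/(2x)
x₀ = 1.43

x_1 = g(1.430000) = 1.763951
x_2 = g(1.763951) = 1.732339
x_3 = g(1.732339) = 1.732051
x_4 = g(1.732051) = 1.732051
x_5 = g(1.732051) = 1.732051
x_6 = g(1.732051) = 1.732051
x_7 = g(1.732051) = 1.732051
x_8 = g(1.732051) = 1.732051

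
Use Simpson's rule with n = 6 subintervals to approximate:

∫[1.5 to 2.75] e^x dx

f(x) = e^x
a = 1.5, b = 2.75, n = 6
h = (b - a)/n = 0.208333

Simpson's rule: (h/3)[f(x₀) + 4f(x₁) + 2f(x₂) + ... + f(xₙ)]

x_0 = 1.5000, f(x_0) = 4.481689, coefficient = 1
x_1 = 1.7083, f(x_1) = 5.519754, coefficient = 4
x_2 = 1.9167, f(x_2) = 6.798260, coefficient = 2
x_3 = 2.1250, f(x_3) = 8.372897, coefficient = 4
x_4 = 2.3333, f(x_4) = 10.312259, coefficient = 2
x_5 = 2.5417, f(x_5) = 12.700821, coefficient = 4
x_6 = 2.7500, f(x_6) = 15.642632, coefficient = 1

I ≈ (0.208333/3) × 160.719250 = 11.161059
Exact value: 11.160943
Error: 0.000116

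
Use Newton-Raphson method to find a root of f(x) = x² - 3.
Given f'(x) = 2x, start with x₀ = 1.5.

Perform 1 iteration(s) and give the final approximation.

f(x) = x² - 3
f'(x) = 2x
x₀ = 1.5

Newton-Raphson formula: x_{n+1} = x_n - f(x_n)/f'(x_n)

Iteration 1:
  f(1.500000) = -0.750000
  f'(1.500000) = 3.000000
  x_1 = 1.500000 - (-0.750000)/3.000000 = 1.750000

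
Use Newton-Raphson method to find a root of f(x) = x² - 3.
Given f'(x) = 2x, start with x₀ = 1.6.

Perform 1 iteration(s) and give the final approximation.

f(x) = x² - 3
f'(x) = 2x
x₀ = 1.6

Newton-Raphson formula: x_{n+1} = x_n - f(x_n)/f'(x_n)

Iteration 1:
  f(1.600000) = -0.440000
  f'(1.600000) = 3.200000
  x_1 = 1.600000 - (-0.440000)/3.200000 = 1.737500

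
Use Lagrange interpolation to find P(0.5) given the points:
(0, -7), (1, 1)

Lagrange interpolation formula:
P(x) = Σ yᵢ × Lᵢ(x)
where Lᵢ(x) = Π_{j≠i} (x - xⱼ)/(xᵢ - xⱼ)

L_0(0.5) = (0.5 - 1)/(0 - 1) = 0.500000
L_1(0.5) = (0.5 - 0)/(1 - 0) = 0.500000

P(0.5) = (-7)×L_0(0.5) + 1×L_1(0.5)
P(0.5) = -3.000000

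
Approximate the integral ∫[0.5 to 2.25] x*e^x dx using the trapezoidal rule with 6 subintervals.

f(x) = x*e^x
a = 0.5, b = 2.25, n = 6
h = (b - a)/n = 0.291667

Trapezoidal rule: (h/2)[f(x₀) + 2f(x₁) + 2f(x₂) + ... + f(xₙ)]

x_0 = 0.5000, f(x_0) = 0.824361, coefficient = 1
x_1 = 0.7917, f(x_1) = 1.747265, coefficient = 2
x_2 = 1.0833, f(x_2) = 3.200721, coefficient = 2
x_3 = 1.3750, f(x_3) = 5.438230, coefficient = 2
x_4 = 1.6667, f(x_4) = 8.824150, coefficient = 2
x_5 = 1.9583, f(x_5) = 13.879697, coefficient = 2
x_6 = 2.2500, f(x_6) = 21.347406, coefficient = 1

I ≈ (0.291667/2) × 88.351893 = 12.884651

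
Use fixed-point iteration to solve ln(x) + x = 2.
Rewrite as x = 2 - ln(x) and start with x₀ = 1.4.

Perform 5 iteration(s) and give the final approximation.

Equation: ln(x) + x = 2
Fixed-point form: x = 2 - ln(x)
x₀ = 1.4

x_1 = g(1.400000) = 1.663528
x_2 = g(1.663528) = 1.491059
x_3 = g(1.491059) = 1.600513
x_4 = g(1.600513) = 1.529676
x_5 = g(1.529676) = 1.574944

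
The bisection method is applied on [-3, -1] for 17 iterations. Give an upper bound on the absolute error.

Bisection error bound: |error| ≤ (b-a)/2^n
|error| ≤ (-1 - (-3))/2^17 = 2/2^17
|error| ≤ 0.0000152588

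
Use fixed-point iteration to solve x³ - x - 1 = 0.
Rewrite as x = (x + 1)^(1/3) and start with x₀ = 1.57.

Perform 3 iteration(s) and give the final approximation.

Equation: x³ - x - 1 = 0
Fixed-point form: x = (x + 1)^(1/3)
x₀ = 1.57

x_1 = g(1.570000) = 1.369760
x_2 = g(1.369760) = 1.333219
x_3 = g(1.333219) = 1.326331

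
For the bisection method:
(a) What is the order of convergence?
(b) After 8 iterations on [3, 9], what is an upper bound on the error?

(a) Bisection has linear (order 1) convergence; the error is halved each step.

(b) Error bound = (b-a)/2^n = (9 - 3)/2^{8}
    = 6/2^{8}

(a) 1 (linear); (b) error ≤ 2.34e-02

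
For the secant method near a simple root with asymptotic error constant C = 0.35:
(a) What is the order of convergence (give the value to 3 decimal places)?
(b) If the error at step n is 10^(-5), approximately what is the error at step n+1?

(a) Secant method has superlinear convergence with order φ = (1+√5)/2 ≈ 1.618.
    This means |e_{n+1}| ≈ C|e_n|^1.618.

(b) With |e_n| = 10^(-5) and C = 0.35:
    |e_{n+1}| ≈ 0.35 × (10^(-5))^1.618 = 0.35 × 10^(-8.09)

(a) ≈ 1.618 (golden ratio); (b) |e_{n+1}| ≈ 2.844e-09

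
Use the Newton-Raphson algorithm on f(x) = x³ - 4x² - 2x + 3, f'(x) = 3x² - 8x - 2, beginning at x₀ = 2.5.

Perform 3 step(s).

f(x) = x³ - 4x² - 2x + 3
f'(x) = 3x² - 8x - 2
x₀ = 2.5

Newton-Raphson formula: x_{n+1} = x_n - f(x_n)/f'(x_n)

Iteration 1:
  f(2.500000) = -11.375000
  f'(2.500000) = -3.250000
  x_1 = 2.500000 - (-11.375000)/(-3.250000) = -1.000000
Iteration 2:
  f(-1.000000) = 0.000000
  f'(-1.000000) = 9.000000
  x_2 = -1.000000 - 0.000000/9.000000 = -1.000000
Iteration 3:
  f(-1.000000) = 0.000000
  f'(-1.000000) = 9.000000
  x_3 = -1.000000 - 0.000000/9.000000 = -1.000000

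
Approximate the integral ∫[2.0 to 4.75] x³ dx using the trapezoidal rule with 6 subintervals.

f(x) = x³
a = 2.0, b = 4.75, n = 6
h = (b - a)/n = 0.458333

Trapezoidal rule: (h/2)[f(x₀) + 2f(x₁) + 2f(x₂) + ... + f(xₙ)]

x_0 = 2.0000, f(x_0) = 8.000000, coefficient = 1
x_1 = 2.4583, f(x_1) = 14.856698, coefficient = 2
x_2 = 2.9167, f(x_2) = 24.811921, coefficient = 2
x_3 = 3.3750, f(x_3) = 38.443359, coefficient = 2
x_4 = 3.8333, f(x_4) = 56.328704, coefficient = 2
x_5 = 4.2917, f(x_5) = 79.045645, coefficient = 2
x_6 = 4.7500, f(x_6) = 107.171875, coefficient = 1

I ≈ (0.458333/2) × 542.144531 = 124.241455
Exact value: 123.266602
Error: 0.974854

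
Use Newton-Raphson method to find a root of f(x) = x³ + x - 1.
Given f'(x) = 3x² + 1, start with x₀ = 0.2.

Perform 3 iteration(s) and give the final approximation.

f(x) = x³ + x - 1
f'(x) = 3x² + 1
x₀ = 0.2

Newton-Raphson formula: x_{n+1} = x_n - f(x_n)/f'(x_n)

Iteration 1:
  f(0.200000) = -0.792000
  f'(0.200000) = 1.120000
  x_1 = 0.200000 - (-0.792000)/1.120000 = 0.907143
Iteration 2:
  f(0.907143) = 0.653638
  f'(0.907143) = 3.468724
  x_2 = 0.907143 - 0.653638/3.468724 = 0.718705
Iteration 3:
  f(0.718705) = 0.089943
  f'(0.718705) = 2.549612
  x_3 = 0.718705 - 0.089943/2.549612 = 0.683428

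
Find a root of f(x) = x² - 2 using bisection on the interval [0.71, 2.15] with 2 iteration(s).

f(x) = x² - 2
Initial interval: [0.71, 2.15]

Iteration 1:
  c_1 = (0.710000 + 2.150000)/2 = 1.430000
  f(c_1) = f(1.430000) = 0.044900
  f(a) × f(c) < 0, new interval: [0.710000, 1.430000]
Iteration 2:
  c_2 = (0.710000 + 1.430000)/2 = 1.070000
  f(c_2) = f(1.070000) = -0.855100
  f(a) × f(c) ≥ 0, new interval: [1.070000, 1.430000]

After 2 iteration(s), the approximation is c_2 = 1.070000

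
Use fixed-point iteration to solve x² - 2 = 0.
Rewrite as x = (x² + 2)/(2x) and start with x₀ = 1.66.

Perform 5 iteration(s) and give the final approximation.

Equation: x² - 2 = 0
Fixed-point form: x = (x² + 2)/(2x)
x₀ = 1.66

x_1 = g(1.660000) = 1.432410
x_2 = g(1.432410) = 1.414329
x_3 = g(1.414329) = 1.414214
x_4 = g(1.414214) = 1.414214
x_5 = g(1.414214) = 1.414214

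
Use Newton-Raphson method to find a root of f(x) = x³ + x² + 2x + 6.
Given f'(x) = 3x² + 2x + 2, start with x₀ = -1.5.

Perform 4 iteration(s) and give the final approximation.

f(x) = x³ + x² + 2x + 6
f'(x) = 3x² + 2x + 2
x₀ = -1.5

Newton-Raphson formula: x_{n+1} = x_n - f(x_n)/f'(x_n)

Iteration 1:
  f(-1.500000) = 1.875000
  f'(-1.500000) = 5.750000
  x_1 = -1.500000 - 1.875000/5.750000 = -1.826087
Iteration 2:
  f(-1.826087) = -0.406838
  f'(-1.826087) = 8.351607
  x_2 = -1.826087 - (-0.406838)/8.351607 = -1.777373
Iteration 3:
  f(-1.777373) = -0.010511
  f'(-1.777373) = 7.922420
  x_3 = -1.777373 - (-0.010511)/7.922420 = -1.776046
Iteration 4:
  f(-1.776046) = -0.000008
  f'(-1.776046) = 7.910930
  x_4 = -1.776046 - (-0.000008)/7.910930 = -1.776045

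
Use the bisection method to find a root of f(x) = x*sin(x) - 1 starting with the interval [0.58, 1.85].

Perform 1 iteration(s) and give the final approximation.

f(x) = x*sin(x) - 1
Initial interval: [0.58, 1.85]

Iteration 1:
  c_1 = (0.580000 + 1.850000)/2 = 1.215000
  f(c_1) = f(1.215000) = 0.138904
  f(a) × f(c) < 0, new interval: [0.580000, 1.215000]

After 1 iteration(s), the approximation is c_1 = 1.215000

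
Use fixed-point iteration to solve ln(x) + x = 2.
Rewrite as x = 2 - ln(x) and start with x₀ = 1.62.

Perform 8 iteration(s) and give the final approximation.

Equation: ln(x) + x = 2
Fixed-point form: x = 2 - ln(x)
x₀ = 1.62

x_1 = g(1.620000) = 1.517574
x_2 = g(1.517574) = 1.582887
x_3 = g(1.582887) = 1.540750
x_4 = g(1.540750) = 1.567731
x_5 = g(1.567731) = 1.550371
x_6 = g(1.550371) = 1.561506
x_7 = g(1.561506) = 1.554349
x_8 = g(1.554349) = 1.558943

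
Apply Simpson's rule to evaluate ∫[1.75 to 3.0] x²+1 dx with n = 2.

f(x) = x²+1
a = 1.75, b = 3.0, n = 2
h = (b - a)/n = 0.625000

Simpson's rule: (h/3)[f(x₀) + 4f(x₁) + 2f(x₂) + ... + f(xₙ)]

x_0 = 1.7500, f(x_0) = 4.062500, coefficient = 1
x_1 = 2.3750, f(x_1) = 6.640625, coefficient = 4
x_2 = 3.0000, f(x_2) = 10.000000, coefficient = 1

I ≈ (0.625000/3) × 40.625000 = 8.463542
Exact value: 8.463542
Error: 0.000000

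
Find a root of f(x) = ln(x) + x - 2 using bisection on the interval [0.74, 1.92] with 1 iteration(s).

f(x) = ln(x) + x - 2
Initial interval: [0.74, 1.92]

Iteration 1:
  c_1 = (0.740000 + 1.920000)/2 = 1.330000
  f(c_1) = f(1.330000) = -0.384821
  f(a) × f(c) ≥ 0, new interval: [1.330000, 1.920000]

After 1 iteration(s), the approximation is c_1 = 1.330000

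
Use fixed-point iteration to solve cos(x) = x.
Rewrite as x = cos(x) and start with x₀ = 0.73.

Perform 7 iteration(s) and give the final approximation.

Equation: cos(x) = x
Fixed-point form: x = cos(x)
x₀ = 0.73

x_1 = g(0.730000) = 0.745174
x_2 = g(0.745174) = 0.734970
x_3 = g(0.734970) = 0.741851
x_4 = g(0.741851) = 0.737219
x_5 = g(0.737219) = 0.740341
x_6 = g(0.740341) = 0.738239
x_7 = g(0.738239) = 0.739655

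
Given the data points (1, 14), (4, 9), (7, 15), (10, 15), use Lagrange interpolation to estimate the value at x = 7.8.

Lagrange interpolation formula:
P(x) = Σ yᵢ × Lᵢ(x)
where Lᵢ(x) = Π_{j≠i} (x - xⱼ)/(xᵢ - xⱼ)

L_0(7.8) = (7.8 - 4)/(1 - 4) × (7.8 - 7)/(1 - 7) × (7.8 - 10)/(1 - 10) = 0.041284
L_1(7.8) = (7.8 - 1)/(4 - 1) × (7.8 - 7)/(4 - 7) × (7.8 - 10)/(4 - 10) = -0.221630
L_2(7.8) = (7.8 - 1)/(7 - 1) × (7.8 - 4)/(7 - 4) × (7.8 - 10)/(7 - 10) = 1.052741
L_3(7.8) = (7.8 - 1)/(10 - 1) × (7.8 - 4)/(10 - 4) × (7.8 - 7)/(10 - 7) = 0.127605

P(7.8) = 14×L_0(7.8) + 9×L_1(7.8) + 15×L_2(7.8) + 15×L_3(7.8)
P(7.8) = 16.288494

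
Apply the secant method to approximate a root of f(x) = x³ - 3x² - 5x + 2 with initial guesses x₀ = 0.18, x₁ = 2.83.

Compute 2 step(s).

f(x) = x³ - 3x² - 5x + 2
x₀ = 0.18, x₁ = 2.83

Secant formula: x_{n+1} = x_n - f(x_n)(x_n - x_{n-1})/(f(x_n) - f(x_{n-1}))

Iteration 1:
  f(0.180000) = 1.008632
  f(2.830000) = -13.511513
  x_2 = 2.830000 - (-13.511513)×(2.830000 - 0.180000)/(-13.511513 - 1.008632)
       = 0.364080
Iteration 2:
  f(2.830000) = -13.511513
  f(0.364080) = -0.169805
  x_3 = 0.364080 - (-0.169805)×(0.364080 - 2.830000)/(-0.169805 - (-13.511513))
       = 0.332696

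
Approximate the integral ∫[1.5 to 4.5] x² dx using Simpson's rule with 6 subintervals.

f(x) = x²
a = 1.5, b = 4.5, n = 6
h = (b - a)/n = 0.500000

Simpson's rule: (h/3)[f(x₀) + 4f(x₁) + 2f(x₂) + ... + f(xₙ)]

x_0 = 1.5000, f(x_0) = 2.250000, coefficient = 1
x_1 = 2.0000, f(x_1) = 4.000000, coefficient = 4
x_2 = 2.5000, f(x_2) = 6.250000, coefficient = 2
x_3 = 3.0000, f(x_3) = 9.000000, coefficient = 4
x_4 = 3.5000, f(x_4) = 12.250000, coefficient = 2
x_5 = 4.0000, f(x_5) = 16.000000, coefficient = 4
x_6 = 4.5000, f(x_6) = 20.250000, coefficient = 1

I ≈ (0.500000/3) × 175.500000 = 29.250000
Exact value: 29.250000
Error: 0.000000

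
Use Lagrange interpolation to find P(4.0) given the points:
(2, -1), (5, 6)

Lagrange interpolation formula:
P(x) = Σ yᵢ × Lᵢ(x)
where Lᵢ(x) = Π_{j≠i} (x - xⱼ)/(xᵢ - xⱼ)

L_0(4.0) = (4.0 - 5)/(2 - 5) = 0.333333
L_1(4.0) = (4.0 - 2)/(5 - 2) = 0.666667

P(4.0) = (-1)×L_0(4.0) + 6×L_1(4.0)
P(4.0) = 3.666667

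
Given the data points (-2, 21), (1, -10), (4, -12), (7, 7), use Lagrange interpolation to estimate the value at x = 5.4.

Lagrange interpolation formula:
P(x) = Σ yᵢ × Lᵢ(x)
where Lᵢ(x) = Π_{j≠i} (x - xⱼ)/(xᵢ - xⱼ)

L_0(5.4) = (5.4 - 1)/(-2 - 1) × (5.4 - 4)/(-2 - 4) × (5.4 - 7)/(-2 - 7) = 0.060840
L_1(5.4) = (5.4 - (-2))/(1 - (-2)) × (5.4 - 4)/(1 - 4) × (5.4 - 7)/(1 - 7) = -0.306963
L_2(5.4) = (5.4 - (-2))/(4 - (-2)) × (5.4 - 1)/(4 - 1) × (5.4 - 7)/(4 - 7) = 0.964741
L_3(5.4) = (5.4 - (-2))/(7 - (-2)) × (5.4 - 1)/(7 - 1) × (5.4 - 4)/(7 - 4) = 0.281383

P(5.4) = 21×L_0(5.4) + (-10)×L_1(5.4) + (-12)×L_2(5.4) + 7×L_3(5.4)
P(5.4) = -5.259951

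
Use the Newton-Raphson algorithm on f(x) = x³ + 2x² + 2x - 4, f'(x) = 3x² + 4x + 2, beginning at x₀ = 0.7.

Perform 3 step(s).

f(x) = x³ + 2x² + 2x - 4
f'(x) = 3x² + 4x + 2
x₀ = 0.7

Newton-Raphson formula: x_{n+1} = x_n - f(x_n)/f'(x_n)

Iteration 1:
  f(0.700000) = -1.277000
  f'(0.700000) = 6.270000
  x_1 = 0.700000 - (-1.277000)/6.270000 = 0.903668
Iteration 2:
  f(0.903668) = 0.178519
  f'(0.903668) = 8.064522
  x_2 = 0.903668 - 0.178519/8.064522 = 0.881532
Iteration 3:
  f(0.881532) = 0.002298
  f'(0.881532) = 7.857423
  x_3 = 0.881532 - 0.002298/7.857423 = 0.881239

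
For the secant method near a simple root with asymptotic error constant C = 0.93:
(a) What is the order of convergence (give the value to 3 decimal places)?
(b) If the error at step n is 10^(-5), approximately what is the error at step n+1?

(a) Secant method has superlinear convergence with order φ = (1+√5)/2 ≈ 1.618.
    This means |e_{n+1}| ≈ C|e_n|^1.618.

(b) With |e_n| = 10^(-5) and C = 0.93:
    |e_{n+1}| ≈ 0.93 × (10^(-5))^1.618 = 0.93 × 10^(-8.09)

(a) ≈ 1.618 (golden ratio); (b) |e_{n+1}| ≈ 7.556e-09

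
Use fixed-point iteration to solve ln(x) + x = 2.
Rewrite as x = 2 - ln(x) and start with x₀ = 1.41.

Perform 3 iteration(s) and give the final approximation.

Equation: ln(x) + x = 2
Fixed-point form: x = 2 - ln(x)
x₀ = 1.41

x_1 = g(1.410000) = 1.656410
x_2 = g(1.656410) = 1.495347
x_3 = g(1.495347) = 1.597642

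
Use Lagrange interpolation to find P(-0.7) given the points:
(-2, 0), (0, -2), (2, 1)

Lagrange interpolation formula:
P(x) = Σ yᵢ × Lᵢ(x)
where Lᵢ(x) = Π_{j≠i} (x - xⱼ)/(xᵢ - xⱼ)

L_0(-0.7) = (-0.7 - 0)/(-2 - 0) × (-0.7 - 2)/(-2 - 2) = 0.236250
L_1(-0.7) = (-0.7 - (-2))/(0 - (-2)) × (-0.7 - 2)/(0 - 2) = 0.877500
L_2(-0.7) = (-0.7 - (-2))/(2 - (-2)) × (-0.7 - 0)/(2 - 0) = -0.113750

P(-0.7) = 0×L_0(-0.7) + (-2)×L_1(-0.7) + 1×L_2(-0.7)
P(-0.7) = -1.868750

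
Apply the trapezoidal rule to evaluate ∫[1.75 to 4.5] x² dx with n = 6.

f(x) = x²
a = 1.75, b = 4.5, n = 6
h = (b - a)/n = 0.458333

Trapezoidal rule: (h/2)[f(x₀) + 2f(x₁) + 2f(x₂) + ... + f(xₙ)]

x_0 = 1.7500, f(x_0) = 3.062500, coefficient = 1
x_1 = 2.2083, f(x_1) = 4.876736, coefficient = 2
x_2 = 2.6667, f(x_2) = 7.111111, coefficient = 2
x_3 = 3.1250, f(x_3) = 9.765625, coefficient = 2
x_4 = 3.5833, f(x_4) = 12.840278, coefficient = 2
x_5 = 4.0417, f(x_5) = 16.335069, coefficient = 2
x_6 = 4.5000, f(x_6) = 20.250000, coefficient = 1

I ≈ (0.458333/2) × 125.170139 = 28.684823
Exact value: 28.588542
Error: 0.096282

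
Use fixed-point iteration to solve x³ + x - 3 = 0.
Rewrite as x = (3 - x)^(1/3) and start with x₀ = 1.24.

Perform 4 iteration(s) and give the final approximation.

Equation: x³ + x - 3 = 0
Fixed-point form: x = (3 - x)^(1/3)
x₀ = 1.24

x_1 = g(1.240000) = 1.207362
x_2 = g(1.207362) = 1.214780
x_3 = g(1.214780) = 1.213102
x_4 = g(1.213102) = 1.213482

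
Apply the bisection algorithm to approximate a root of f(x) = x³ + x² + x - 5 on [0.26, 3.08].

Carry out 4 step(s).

f(x) = x³ + x² + x - 5
Initial interval: [0.26, 3.08]

Iteration 1:
  c_1 = (0.260000 + 3.080000)/2 = 1.670000
  f(c_1) = f(1.670000) = 4.116363
  f(a) × f(c) < 0, new interval: [0.260000, 1.670000]
Iteration 2:
  c_2 = (0.260000 + 1.670000)/2 = 0.965000
  f(c_2) = f(0.965000) = -2.205143
  f(a) × f(c) ≥ 0, new interval: [0.965000, 1.670000]
Iteration 3:
  c_3 = (0.965000 + 1.670000)/2 = 1.317500
  f(c_3) = f(1.317500) = 0.340231
  f(a) × f(c) < 0, new interval: [0.965000, 1.317500]
Iteration 4:
  c_4 = (0.965000 + 1.317500)/2 = 1.141250
  f(c_4) = f(1.141250) = -1.069876
  f(a) × f(c) ≥ 0, new interval: [1.141250, 1.317500]

After 4 iteration(s), the approximation is c_4 = 1.141250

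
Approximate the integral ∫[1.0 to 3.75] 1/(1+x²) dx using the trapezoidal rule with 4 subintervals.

f(x) = 1/(1+x²)
a = 1.0, b = 3.75, n = 4
h = (b - a)/n = 0.687500

Trapezoidal rule: (h/2)[f(x₀) + 2f(x₁) + 2f(x₂) + ... + f(xₙ)]

x_0 = 1.0000, f(x_0) = 0.500000, coefficient = 1
x_1 = 1.6875, f(x_1) = 0.259898, coefficient = 2
x_2 = 2.3750, f(x_2) = 0.150588, coefficient = 2
x_3 = 3.0625, f(x_3) = 0.096349, coefficient = 2
x_4 = 3.7500, f(x_4) = 0.066390, coefficient = 1

I ≈ (0.687500/2) × 1.580062 = 0.543146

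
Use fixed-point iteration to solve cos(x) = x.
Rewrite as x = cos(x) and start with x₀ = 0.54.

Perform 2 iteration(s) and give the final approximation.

Equation: cos(x) = x
Fixed-point form: x = cos(x)
x₀ = 0.54

x_1 = g(0.540000) = 0.857709
x_2 = g(0.857709) = 0.654172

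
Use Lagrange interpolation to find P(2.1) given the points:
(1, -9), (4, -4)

Lagrange interpolation formula:
P(x) = Σ yᵢ × Lᵢ(x)
where Lᵢ(x) = Π_{j≠i} (x - xⱼ)/(xᵢ - xⱼ)

L_0(2.1) = (2.1 - 4)/(1 - 4) = 0.633333
L_1(2.1) = (2.1 - 1)/(4 - 1) = 0.366667

P(2.1) = (-9)×L_0(2.1) + (-4)×L_1(2.1)
P(2.1) = -7.166667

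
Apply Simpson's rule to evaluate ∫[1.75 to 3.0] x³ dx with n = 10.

f(x) = x³
a = 1.75, b = 3.0, n = 10
h = (b - a)/n = 0.125000

Simpson's rule: (h/3)[f(x₀) + 4f(x₁) + 2f(x₂) + ... + f(xₙ)]

x_0 = 1.7500, f(x_0) = 5.359375, coefficient = 1
x_1 = 1.8750, f(x_1) = 6.591797, coefficient = 4
x_2 = 2.0000, f(x_2) = 8.000000, coefficient = 2
x_3 = 2.1250, f(x_3) = 9.595703, coefficient = 4
x_4 = 2.2500, f(x_4) = 11.390625, coefficient = 2
x_5 = 2.3750, f(x_5) = 13.396484, coefficient = 4
x_6 = 2.5000, f(x_6) = 15.625000, coefficient = 2
x_7 = 2.6250, f(x_7) = 18.087891, coefficient = 4
x_8 = 2.7500, f(x_8) = 20.796875, coefficient = 2
x_9 = 2.8750, f(x_9) = 23.763672, coefficient = 4
x_10 = 3.0000, f(x_10) = 27.000000, coefficient = 1

I ≈ (0.125000/3) × 429.726562 = 17.905273
Exact value: 17.905273
Error: 0.000000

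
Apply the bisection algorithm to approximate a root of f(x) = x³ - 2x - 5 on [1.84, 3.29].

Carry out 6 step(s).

f(x) = x³ - 2x - 5
Initial interval: [1.84, 3.29]

Iteration 1:
  c_1 = (1.840000 + 3.290000)/2 = 2.565000
  f(c_1) = f(2.565000) = 6.745712
  f(a) × f(c) < 0, new interval: [1.840000, 2.565000]
Iteration 2:
  c_2 = (1.840000 + 2.565000)/2 = 2.202500
  f(c_2) = f(2.202500) = 1.279341
  f(a) × f(c) < 0, new interval: [1.840000, 2.202500]
Iteration 3:
  c_3 = (1.840000 + 2.202500)/2 = 2.021250
  f(c_3) = f(2.021250) = -0.784781
  f(a) × f(c) ≥ 0, new interval: [2.021250, 2.202500]
Iteration 4:
  c_4 = (2.021250 + 2.202500)/2 = 2.111875
  f(c_4) = f(2.111875) = 0.195246
  f(a) × f(c) < 0, new interval: [2.021250, 2.111875]
Iteration 5:
  c_5 = (2.021250 + 2.111875)/2 = 2.066563
  f(c_5) = f(2.066563) = -0.307497
  f(a) × f(c) ≥ 0, new interval: [2.066563, 2.111875]
Iteration 6:
  c_6 = (2.066563 + 2.111875)/2 = 2.089219
  f(c_6) = f(2.089219) = -0.059342
  f(a) × f(c) ≥ 0, new interval: [2.089219, 2.111875]

After 6 iteration(s), the approximation is c_6 = 2.089219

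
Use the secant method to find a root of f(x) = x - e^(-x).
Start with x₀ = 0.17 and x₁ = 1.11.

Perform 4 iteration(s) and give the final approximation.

f(x) = x - e^(-x)
x₀ = 0.17, x₁ = 1.11

Secant formula: x_{n+1} = x_n - f(x_n)(x_n - x_{n-1})/(f(x_n) - f(x_{n-1}))

Iteration 1:
  f(0.170000) = -0.673665
  f(1.110000) = 0.780441
  x_2 = 1.110000 - 0.780441×(1.110000 - 0.170000)/(0.780441 - (-0.673665))
       = 0.605488
Iteration 2:
  f(1.110000) = 0.780441
  f(0.605488) = 0.059679
  x_3 = 0.605488 - 0.059679×(0.605488 - 1.110000)/(0.059679 - 0.780441)
       = 0.563714
Iteration 3:
  f(0.605488) = 0.059679
  f(0.563714) = -0.005378
  x_4 = 0.563714 - (-0.005378)×(0.563714 - 0.605488)/(-0.005378 - 0.059679)
       = 0.567167
Iteration 4:
  f(0.563714) = -0.005378
  f(0.567167) = 0.000037
  x_5 = 0.567167 - 0.000037×(0.567167 - 0.563714)/(0.000037 - (-0.005378))
       = 0.567143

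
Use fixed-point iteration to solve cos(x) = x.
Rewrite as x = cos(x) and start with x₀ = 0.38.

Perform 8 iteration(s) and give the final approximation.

Equation: cos(x) = x
Fixed-point form: x = cos(x)
x₀ = 0.38

x_1 = g(0.380000) = 0.928665
x_2 = g(0.928665) = 0.598904
x_3 = g(0.598904) = 0.825954
x_4 = g(0.825954) = 0.677856
x_5 = g(0.677856) = 0.778919
x_6 = g(0.778919) = 0.711673
x_7 = g(0.711673) = 0.757270
x_8 = g(0.757270) = 0.726714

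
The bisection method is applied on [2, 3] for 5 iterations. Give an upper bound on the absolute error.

Bisection error bound: |error| ≤ (b-a)/2^n
|error| ≤ (3 - 2)/2^5 = 1/2^5
|error| ≤ 0.0312500000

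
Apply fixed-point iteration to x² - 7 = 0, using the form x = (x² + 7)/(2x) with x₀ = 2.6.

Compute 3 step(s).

Equation: x² - 7 = 0
Fixed-point form: x = (x² + 7)/(2x)
x₀ = 2.6

x_1 = g(2.600000) = 2.646154
x_2 = g(2.646154) = 2.645751
x_3 = g(2.645751) = 2.645751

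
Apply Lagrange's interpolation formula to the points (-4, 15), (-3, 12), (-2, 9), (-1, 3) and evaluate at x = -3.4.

Lagrange interpolation formula:
P(x) = Σ yᵢ × Lᵢ(x)
where Lᵢ(x) = Π_{j≠i} (x - xⱼ)/(xᵢ - xⱼ)

L_0(-3.4) = (-3.4 - (-3))/(-4 - (-3)) × (-3.4 - (-2))/(-4 - (-2)) × (-3.4 - (-1))/(-4 - (-1)) = 0.224000
L_1(-3.4) = (-3.4 - (-4))/(-3 - (-4)) × (-3.4 - (-2))/(-3 - (-2)) × (-3.4 - (-1))/(-3 - (-1)) = 1.008000
L_2(-3.4) = (-3.4 - (-4))/(-2 - (-4)) × (-3.4 - (-3))/(-2 - (-3)) × (-3.4 - (-1))/(-2 - (-1)) = -0.288000
L_3(-3.4) = (-3.4 - (-4))/(-1 - (-4)) × (-3.4 - (-3))/(-1 - (-3)) × (-3.4 - (-2))/(-1 - (-2)) = 0.056000

P(-3.4) = 15×L_0(-3.4) + 12×L_1(-3.4) + 9×L_2(-3.4) + 3×L_3(-3.4)
P(-3.4) = 13.032000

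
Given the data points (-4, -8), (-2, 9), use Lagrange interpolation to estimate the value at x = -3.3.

Lagrange interpolation formula:
P(x) = Σ yᵢ × Lᵢ(x)
where Lᵢ(x) = Π_{j≠i} (x - xⱼ)/(xᵢ - xⱼ)

L_0(-3.3) = (-3.3 - (-2))/(-4 - (-2)) = 0.650000
L_1(-3.3) = (-3.3 - (-4))/(-2 - (-4)) = 0.350000

P(-3.3) = (-8)×L_0(-3.3) + 9×L_1(-3.3)
P(-3.3) = -2.050000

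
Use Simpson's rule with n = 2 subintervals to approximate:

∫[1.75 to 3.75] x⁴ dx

f(x) = x⁴
a = 1.75, b = 3.75, n = 2
h = (b - a)/n = 1.000000

Simpson's rule: (h/3)[f(x₀) + 4f(x₁) + 2f(x₂) + ... + f(xₙ)]

x_0 = 1.7500, f(x_0) = 9.378906, coefficient = 1
x_1 = 2.7500, f(x_1) = 57.191406, coefficient = 4
x_2 = 3.7500, f(x_2) = 197.753906, coefficient = 1

I ≈ (1.000000/3) × 435.898438 = 145.299479
Exact value: 145.032813
Error: 0.266667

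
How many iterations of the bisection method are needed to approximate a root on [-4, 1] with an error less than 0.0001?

We need (b-a)/2^n ≤ 0.0001
(1 - (-4))/2^n ≤ 0.0001
5/2^n ≤ 0.0001
2^n ≥ 50000
n ≥ log₂(50000) = 15.61
n ≥ 16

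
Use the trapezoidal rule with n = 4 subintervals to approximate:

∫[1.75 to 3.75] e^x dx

f(x) = e^x
a = 1.75, b = 3.75, n = 4
h = (b - a)/n = 0.500000

Trapezoidal rule: (h/2)[f(x₀) + 2f(x₁) + 2f(x₂) + ... + f(xₙ)]

x_0 = 1.7500, f(x_0) = 5.754603, coefficient = 1
x_1 = 2.2500, f(x_1) = 9.487736, coefficient = 2
x_2 = 2.7500, f(x_2) = 15.642632, coefficient = 2
x_3 = 3.2500, f(x_3) = 25.790340, coefficient = 2
x_4 = 3.7500, f(x_4) = 42.521082, coefficient = 1

I ≈ (0.500000/2) × 150.117100 = 37.529275
Exact value: 36.766479
Error: 0.762796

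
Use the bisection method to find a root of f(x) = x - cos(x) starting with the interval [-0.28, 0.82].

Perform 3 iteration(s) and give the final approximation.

f(x) = x - cos(x)
Initial interval: [-0.28, 0.82]

Iteration 1:
  c_1 = (-0.280000 + 0.820000)/2 = 0.270000
  f(c_1) = f(0.270000) = -0.693771
  f(a) × f(c) ≥ 0, new interval: [0.270000, 0.820000]
Iteration 2:
  c_2 = (0.270000 + 0.820000)/2 = 0.545000
  f(c_2) = f(0.545000) = -0.310127
  f(a) × f(c) ≥ 0, new interval: [0.545000, 0.820000]
Iteration 3:
  c_3 = (0.545000 + 0.820000)/2 = 0.682500
  f(c_3) = f(0.682500) = -0.093498
  f(a) × f(c) ≥ 0, new interval: [0.682500, 0.820000]

After 3 iteration(s), the approximation is c_3 = 0.682500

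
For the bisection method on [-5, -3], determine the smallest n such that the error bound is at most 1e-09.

We need (b-a)/2^n ≤ 1e-09
(-3 - (-5))/2^n ≤ 1e-09
2/2^n ≤ 1e-09
2^n ≥ 2000000000
n ≥ log₂(2000000000) = 30.90
n ≥ 31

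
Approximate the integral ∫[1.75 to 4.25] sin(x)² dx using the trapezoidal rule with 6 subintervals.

f(x) = sin(x)²
a = 1.75, b = 4.25, n = 6
h = (b - a)/n = 0.416667

Trapezoidal rule: (h/2)[f(x₀) + 2f(x₁) + 2f(x₂) + ... + f(xₙ)]

x_0 = 1.7500, f(x_0) = 0.968228, coefficient = 1
x_1 = 2.1667, f(x_1) = 0.685022, coefficient = 2
x_2 = 2.5833, f(x_2) = 0.280593, coefficient = 2
x_3 = 3.0000, f(x_3) = 0.019915, coefficient = 2
x_4 = 3.4167, f(x_4) = 0.073776, coefficient = 2
x_5 = 3.8333, f(x_5) = 0.406889, coefficient = 2
x_6 = 4.2500, f(x_6) = 0.801006, coefficient = 1

I ≈ (0.416667/2) × 4.701625 = 0.979505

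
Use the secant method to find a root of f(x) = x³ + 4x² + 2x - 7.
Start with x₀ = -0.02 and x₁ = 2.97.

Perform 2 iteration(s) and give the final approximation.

f(x) = x³ + 4x² + 2x - 7
x₀ = -0.02, x₁ = 2.97

Secant formula: x_{n+1} = x_n - f(x_n)(x_n - x_{n-1})/(f(x_n) - f(x_{n-1}))

Iteration 1:
  f(-0.020000) = -7.038408
  f(2.970000) = 60.421673
  x_2 = 2.970000 - 60.421673×(2.970000 - (-0.020000))/(60.421673 - (-7.038408))
       = 0.291960
Iteration 2:
  f(2.970000) = 60.421673
  f(0.291960) = -6.050231
  x_3 = 0.291960 - (-6.050231)×(0.291960 - 2.970000)/(-6.050231 - 60.421673)
       = 0.535713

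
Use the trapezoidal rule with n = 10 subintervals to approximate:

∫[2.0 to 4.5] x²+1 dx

f(x) = x²+1
a = 2.0, b = 4.5, n = 10
h = (b - a)/n = 0.250000

Trapezoidal rule: (h/2)[f(x₀) + 2f(x₁) + 2f(x₂) + ... + f(xₙ)]

x_0 = 2.0000, f(x_0) = 5.000000, coefficient = 1
x_1 = 2.2500, f(x_1) = 6.062500, coefficient = 2
x_2 = 2.5000, f(x_2) = 7.250000, coefficient = 2
x_3 = 2.7500, f(x_3) = 8.562500, coefficient = 2
x_4 = 3.0000, f(x_4) = 10.000000, coefficient = 2
x_5 = 3.2500, f(x_5) = 11.562500, coefficient = 2
x_6 = 3.5000, f(x_6) = 13.250000, coefficient = 2
x_7 = 3.7500, f(x_7) = 15.062500, coefficient = 2
x_8 = 4.0000, f(x_8) = 17.000000, coefficient = 2
x_9 = 4.2500, f(x_9) = 19.062500, coefficient = 2
x_10 = 4.5000, f(x_10) = 21.250000, coefficient = 1

I ≈ (0.250000/2) × 241.875000 = 30.234375
Exact value: 30.208333
Error: 0.026042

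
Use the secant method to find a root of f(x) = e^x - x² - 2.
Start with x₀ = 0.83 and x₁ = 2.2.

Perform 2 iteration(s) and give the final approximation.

f(x) = e^x - x² - 2
x₀ = 0.83, x₁ = 2.2

Secant formula: x_{n+1} = x_n - f(x_n)(x_n - x_{n-1})/(f(x_n) - f(x_{n-1}))

Iteration 1:
  f(0.830000) = -0.395581
  f(2.200000) = 2.185013
  x_2 = 2.200000 - 2.185013×(2.200000 - 0.830000)/(2.185013 - (-0.395581))
       = 1.040008
Iteration 2:
  f(2.200000) = 2.185013
  f(1.040008) = -0.252377
  x_3 = 1.040008 - (-0.252377)×(1.040008 - 2.200000)/(-0.252377 - 2.185013)
       = 1.160118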